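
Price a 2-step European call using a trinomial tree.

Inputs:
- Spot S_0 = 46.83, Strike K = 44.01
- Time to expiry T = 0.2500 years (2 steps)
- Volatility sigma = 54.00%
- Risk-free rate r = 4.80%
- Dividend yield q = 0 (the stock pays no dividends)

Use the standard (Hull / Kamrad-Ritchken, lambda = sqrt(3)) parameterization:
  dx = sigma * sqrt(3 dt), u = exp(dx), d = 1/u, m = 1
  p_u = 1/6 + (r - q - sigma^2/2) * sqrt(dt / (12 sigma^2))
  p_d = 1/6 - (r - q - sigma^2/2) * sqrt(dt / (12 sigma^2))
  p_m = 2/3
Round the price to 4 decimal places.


dt = T/N = 0.125000; dx = sigma*sqrt(3*dt) = 0.330681
u = exp(dx) = 1.391916; d = 1/u = 0.718434
p_u = 0.148182, p_m = 0.666667, p_d = 0.185151
Discount per step: exp(-r*dt) = 0.994018
Stock lattice S(k, j) with j the centered position index:
  k=0: S(0,+0) = 46.8300
  k=1: S(1,-1) = 33.6443; S(1,+0) = 46.8300; S(1,+1) = 65.1834
  k=2: S(2,-2) = 24.1712; S(2,-1) = 33.6443; S(2,+0) = 46.8300; S(2,+1) = 65.1834; S(2,+2) = 90.7298
Terminal payoffs V(N, j) = max(S_T - K, 0):
  V(2,-2) = 0.000000; V(2,-1) = 0.000000; V(2,+0) = 2.820000; V(2,+1) = 21.173420; V(2,+2) = 46.719836
Backward induction: V(k, j) = exp(-r*dt) * [p_u * V(k+1, j+1) + p_m * V(k+1, j) + p_d * V(k+1, j-1)]
  V(1,-1) = exp(-r*dt) * [p_u*2.820000 + p_m*0.000000 + p_d*0.000000] = 0.415374
  V(1,+0) = exp(-r*dt) * [p_u*21.173420 + p_m*2.820000 + p_d*0.000000] = 4.987507
  V(1,+1) = exp(-r*dt) * [p_u*46.719836 + p_m*21.173420 + p_d*2.820000] = 21.431805
  V(0,+0) = exp(-r*dt) * [p_u*21.431805 + p_m*4.987507 + p_d*0.415374] = 6.538373

Answer: Price = V(0,0) = 6.5384


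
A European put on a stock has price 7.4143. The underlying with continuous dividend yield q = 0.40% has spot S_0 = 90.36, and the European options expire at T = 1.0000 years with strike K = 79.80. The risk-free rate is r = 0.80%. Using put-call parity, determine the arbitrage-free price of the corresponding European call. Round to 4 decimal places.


Put-call parity: C - P = S_0 * exp(-qT) - K * exp(-rT).
S_0 * exp(-qT) = 90.3600 * 0.99600799 = 89.99928192
K * exp(-rT) = 79.8000 * 0.99203191 = 79.16414680
C = P + S*exp(-qT) - K*exp(-rT)
C = 7.4143 + 89.99928192 - 79.16414680 = 18.2494

Answer: Call price = 18.2494


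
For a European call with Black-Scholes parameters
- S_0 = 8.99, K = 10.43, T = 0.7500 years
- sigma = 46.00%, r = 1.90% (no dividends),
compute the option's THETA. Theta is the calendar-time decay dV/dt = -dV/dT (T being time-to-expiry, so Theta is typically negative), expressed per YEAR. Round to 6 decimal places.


Answer: Theta = -1.001278

Derivation:
d1 = -0.1379953006; d2 = -0.5363669864
phi(d1) = 0.3951618367; exp(-qT) = 1.0000000000; exp(-rT) = 0.9858510507
Theta = -S*exp(-qT)*phi(d1)*sigma/(2*sqrt(T)) - r*K*exp(-rT)*N(d2) + q*S*exp(-qT)*N(d1)
N(d1) = 0.4451220658; N(d2) = 0.2958524716; sqrt(T) = 0.8660254038
Term 1 = -8.9900 * 1.0000000000 * 0.3951618367 * 0.4600 / (2 * 0.8660254038) = -0.9434782469
Term 2 = -0.0190 * 10.4300 * 0.9858510507 * 0.2958524716 = -0.0577995444
Term 3 = 0 (no dividend yield, q = 0)
Theta = -0.9434782469 + (-0.0577995444) + (0.0000000000) = -1.001278


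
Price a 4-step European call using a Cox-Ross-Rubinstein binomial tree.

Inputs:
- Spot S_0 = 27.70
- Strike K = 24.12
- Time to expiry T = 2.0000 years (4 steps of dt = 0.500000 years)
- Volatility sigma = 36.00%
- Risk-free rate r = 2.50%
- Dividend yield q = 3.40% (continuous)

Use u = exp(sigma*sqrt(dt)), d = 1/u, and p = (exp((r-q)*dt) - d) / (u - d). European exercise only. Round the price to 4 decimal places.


Answer: Price = V(0,0) = 6.6501

Derivation:
dt = T/N = 0.500000
u = exp(sigma*sqrt(dt)) = 1.289892; d = 1/u = 0.775259
p = (exp((r-q)*dt) - d) / (u - d) = 0.427977
Discount per step: exp(-r*dt) = 0.987578
Stock lattice S(k, i) with i counting down-moves:
  k=0: S(0,0) = 27.7000
  k=1: S(1,0) = 35.7300; S(1,1) = 21.4747
  k=2: S(2,0) = 46.0878; S(2,1) = 27.7000; S(2,2) = 16.6484
  k=3: S(3,0) = 59.4483; S(3,1) = 35.7300; S(3,2) = 21.4747; S(3,3) = 12.9068
  k=4: S(4,0) = 76.6819; S(4,1) = 46.0878; S(4,2) = 27.7000; S(4,3) = 16.6484; S(4,4) = 10.0061
Terminal payoffs V(N, i) = max(S_T - K, 0):
  V(4,0) = 52.561937; V(4,1) = 21.967847; V(4,2) = 3.580000; V(4,3) = 0.000000; V(4,4) = 0.000000
Backward induction: V(k, i) = exp(-r*dt) * [p * V(k+1, i) + (1-p) * V(k+1, i+1)].
  V(3,0) = exp(-r*dt) * [p*52.561937 + (1-p)*21.967847] = 34.625886
  V(3,1) = exp(-r*dt) * [p*21.967847 + (1-p)*3.580000] = 11.307354
  V(3,2) = exp(-r*dt) * [p*3.580000 + (1-p)*0.000000] = 1.513126
  V(3,3) = exp(-r*dt) * [p*0.000000 + (1-p)*0.000000] = 0.000000
  V(2,0) = exp(-r*dt) * [p*34.625886 + (1-p)*11.307354] = 21.022725
  V(2,1) = exp(-r*dt) * [p*11.307354 + (1-p)*1.513126] = 5.633968
  V(2,2) = exp(-r*dt) * [p*1.513126 + (1-p)*0.000000] = 0.639539
  V(1,0) = exp(-r*dt) * [p*21.022725 + (1-p)*5.633968] = 12.068208
  V(1,1) = exp(-r*dt) * [p*5.633968 + (1-p)*0.639539] = 2.742545
  V(0,0) = exp(-r*dt) * [p*12.068208 + (1-p)*2.742545] = 6.650070


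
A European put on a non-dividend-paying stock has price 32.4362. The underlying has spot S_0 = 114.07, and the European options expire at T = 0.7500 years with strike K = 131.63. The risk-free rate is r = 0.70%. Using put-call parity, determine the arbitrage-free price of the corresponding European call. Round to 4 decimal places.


Put-call parity: C - P = S_0 * exp(-qT) - K * exp(-rT).
S_0 * exp(-qT) = 114.0700 * 1.00000000 = 114.07000000
K * exp(-rT) = 131.6300 * 0.99476376 = 130.94075336
C = P + S*exp(-qT) - K*exp(-rT)
C = 32.4362 + 114.07000000 - 130.94075336 = 15.5654

Answer: Call price = 15.5654


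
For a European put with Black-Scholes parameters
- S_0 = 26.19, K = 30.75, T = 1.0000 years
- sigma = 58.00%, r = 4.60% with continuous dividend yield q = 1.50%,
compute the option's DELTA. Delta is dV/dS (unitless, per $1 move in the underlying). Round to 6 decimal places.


Answer: Delta = -0.466361

Derivation:
d1 = 0.0667028694; d2 = -0.5132971306
phi(d1) = 0.3980557653; exp(-qT) = 0.9851119396; exp(-rT) = 0.9550419622
N(-d1) = 0.4734091250
Delta = -exp(-qT) * N(-d1) = -0.9851119396 * 0.4734091250 = -0.466361


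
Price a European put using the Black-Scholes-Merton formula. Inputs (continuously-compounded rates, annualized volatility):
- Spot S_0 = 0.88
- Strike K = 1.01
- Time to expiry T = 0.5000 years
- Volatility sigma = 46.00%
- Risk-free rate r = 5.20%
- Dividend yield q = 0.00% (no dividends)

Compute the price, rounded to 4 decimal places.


d1 = (ln(S/K) + (r - q + 0.5*sigma^2) * T) / (sigma * sqrt(T)) = -0.18103072
d2 = d1 - sigma * sqrt(T) = -0.50629984
exp(-rT) = 0.97433509; exp(-qT) = 1.00000000
P = K * exp(-rT) * N(-d2) - S_0 * exp(-qT) * N(-d1)
N(-d1) = 0.57182827; N(-d2) = 0.69367691
P = 1.0100 * 0.97433509 * 0.69367691 - 0.8800 * 1.00000000 * 0.57182827 = 0.1794

Answer: Price = 0.1794


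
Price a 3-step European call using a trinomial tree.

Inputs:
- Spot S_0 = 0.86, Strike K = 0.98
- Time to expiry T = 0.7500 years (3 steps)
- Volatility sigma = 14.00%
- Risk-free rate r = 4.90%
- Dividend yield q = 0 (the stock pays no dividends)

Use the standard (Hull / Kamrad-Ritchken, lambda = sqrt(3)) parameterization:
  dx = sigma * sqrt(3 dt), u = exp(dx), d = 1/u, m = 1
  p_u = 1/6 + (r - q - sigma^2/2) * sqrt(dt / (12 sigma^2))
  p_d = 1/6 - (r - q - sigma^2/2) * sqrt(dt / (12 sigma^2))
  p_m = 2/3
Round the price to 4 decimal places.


Answer: Price = V(0,0) = 0.0118

Derivation:
dt = T/N = 0.250000; dx = sigma*sqrt(3*dt) = 0.121244
u = exp(dx) = 1.128900; d = 1/u = 0.885818
p_u = 0.207081, p_m = 0.666667, p_d = 0.126252
Discount per step: exp(-r*dt) = 0.987825
Stock lattice S(k, j) with j the centered position index:
  k=0: S(0,+0) = 0.8600
  k=1: S(1,-1) = 0.7618; S(1,+0) = 0.8600; S(1,+1) = 0.9709
  k=2: S(2,-2) = 0.6748; S(2,-1) = 0.7618; S(2,+0) = 0.8600; S(2,+1) = 0.9709; S(2,+2) = 1.0960
  k=3: S(3,-3) = 0.5978; S(3,-2) = 0.6748; S(3,-1) = 0.7618; S(3,+0) = 0.8600; S(3,+1) = 0.9709; S(3,+2) = 1.0960; S(3,+3) = 1.2373
Terminal payoffs V(N, j) = max(S_T - K, 0):
  V(3,-3) = 0.000000; V(3,-2) = 0.000000; V(3,-1) = 0.000000; V(3,+0) = 0.000000; V(3,+1) = 0.000000; V(3,+2) = 0.115997; V(3,+3) = 0.257271
Backward induction: V(k, j) = exp(-r*dt) * [p_u * V(k+1, j+1) + p_m * V(k+1, j) + p_d * V(k+1, j-1)]
  V(2,-2) = exp(-r*dt) * [p_u*0.000000 + p_m*0.000000 + p_d*0.000000] = 0.000000
  V(2,-1) = exp(-r*dt) * [p_u*0.000000 + p_m*0.000000 + p_d*0.000000] = 0.000000
  V(2,+0) = exp(-r*dt) * [p_u*0.000000 + p_m*0.000000 + p_d*0.000000] = 0.000000
  V(2,+1) = exp(-r*dt) * [p_u*0.115997 + p_m*0.000000 + p_d*0.000000] = 0.023728
  V(2,+2) = exp(-r*dt) * [p_u*0.257271 + p_m*0.115997 + p_d*0.000000] = 0.129017
  V(1,-1) = exp(-r*dt) * [p_u*0.000000 + p_m*0.000000 + p_d*0.000000] = 0.000000
  V(1,+0) = exp(-r*dt) * [p_u*0.023728 + p_m*0.000000 + p_d*0.000000] = 0.004854
  V(1,+1) = exp(-r*dt) * [p_u*0.129017 + p_m*0.023728 + p_d*0.000000] = 0.042018
  V(0,+0) = exp(-r*dt) * [p_u*0.042018 + p_m*0.004854 + p_d*0.000000] = 0.011792


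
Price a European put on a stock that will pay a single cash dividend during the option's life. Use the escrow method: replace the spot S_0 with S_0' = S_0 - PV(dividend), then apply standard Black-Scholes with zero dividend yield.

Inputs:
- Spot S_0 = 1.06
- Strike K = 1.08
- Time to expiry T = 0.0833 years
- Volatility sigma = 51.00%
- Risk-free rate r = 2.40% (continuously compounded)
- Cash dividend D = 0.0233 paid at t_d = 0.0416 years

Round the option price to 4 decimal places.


PV(D) = D * exp(-r * t_d) = 0.0233 * 0.99900210 = 0.02327675
S_0' = S_0 - PV(D) = 1.0600 - 0.02327675 = 1.03672325
d1 = (ln(S_0'/K) + (r + sigma^2/2)*T) / (sigma*sqrt(T)) = -0.19065649
d2 = d1 - sigma*sqrt(T) = -0.33785136
exp(-rT) = 0.99800280
N(-d1) = 0.57560263; N(-d2) = 0.63226240
P = K * exp(-rT) * N(-d2) - S_0' * N(-d1) = 1.0800 * 0.99800280 * 0.63226240 - 1.03672325 * 0.57560263 = 0.0847

Answer: Price = 0.0847


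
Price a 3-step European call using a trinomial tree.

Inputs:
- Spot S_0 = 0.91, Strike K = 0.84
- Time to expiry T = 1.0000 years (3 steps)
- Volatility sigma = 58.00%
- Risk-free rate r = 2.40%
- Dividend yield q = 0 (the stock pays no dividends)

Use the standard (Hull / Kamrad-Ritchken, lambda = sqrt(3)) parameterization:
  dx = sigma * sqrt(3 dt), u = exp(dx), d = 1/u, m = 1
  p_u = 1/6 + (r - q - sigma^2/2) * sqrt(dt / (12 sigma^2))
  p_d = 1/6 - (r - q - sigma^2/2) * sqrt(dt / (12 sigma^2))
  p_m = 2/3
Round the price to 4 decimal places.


dt = T/N = 0.333333; dx = sigma*sqrt(3*dt) = 0.580000
u = exp(dx) = 1.786038; d = 1/u = 0.559898
p_u = 0.125230, p_m = 0.666667, p_d = 0.208103
Discount per step: exp(-r*dt) = 0.992032
Stock lattice S(k, j) with j the centered position index:
  k=0: S(0,+0) = 0.9100
  k=1: S(1,-1) = 0.5095; S(1,+0) = 0.9100; S(1,+1) = 1.6253
  k=2: S(2,-2) = 0.2853; S(2,-1) = 0.5095; S(2,+0) = 0.9100; S(2,+1) = 1.6253; S(2,+2) = 2.9028
  k=3: S(3,-3) = 0.1597; S(3,-2) = 0.2853; S(3,-1) = 0.5095; S(3,+0) = 0.9100; S(3,+1) = 1.6253; S(3,+2) = 2.9028; S(3,+3) = 5.1846
Terminal payoffs V(N, j) = max(S_T - K, 0):
  V(3,-3) = 0.000000; V(3,-2) = 0.000000; V(3,-1) = 0.000000; V(3,+0) = 0.070000; V(3,+1) = 0.785295; V(3,+2) = 2.062839; V(3,+3) = 4.344583
Backward induction: V(k, j) = exp(-r*dt) * [p_u * V(k+1, j+1) + p_m * V(k+1, j) + p_d * V(k+1, j-1)]
  V(2,-2) = exp(-r*dt) * [p_u*0.000000 + p_m*0.000000 + p_d*0.000000] = 0.000000
  V(2,-1) = exp(-r*dt) * [p_u*0.070000 + p_m*0.000000 + p_d*0.000000] = 0.008696
  V(2,+0) = exp(-r*dt) * [p_u*0.785295 + p_m*0.070000 + p_d*0.000000] = 0.143854
  V(2,+1) = exp(-r*dt) * [p_u*2.062839 + p_m*0.785295 + p_d*0.070000] = 0.790080
  V(2,+2) = exp(-r*dt) * [p_u*4.344583 + p_m*2.062839 + p_d*0.785295] = 2.066125
  V(1,-1) = exp(-r*dt) * [p_u*0.143854 + p_m*0.008696 + p_d*0.000000] = 0.023623
  V(1,+0) = exp(-r*dt) * [p_u*0.790080 + p_m*0.143854 + p_d*0.008696] = 0.195087
  V(1,+1) = exp(-r*dt) * [p_u*2.066125 + p_m*0.790080 + p_d*0.143854] = 0.808900
  V(0,+0) = exp(-r*dt) * [p_u*0.808900 + p_m*0.195087 + p_d*0.023623] = 0.234390

Answer: Price = V(0,0) = 0.2344


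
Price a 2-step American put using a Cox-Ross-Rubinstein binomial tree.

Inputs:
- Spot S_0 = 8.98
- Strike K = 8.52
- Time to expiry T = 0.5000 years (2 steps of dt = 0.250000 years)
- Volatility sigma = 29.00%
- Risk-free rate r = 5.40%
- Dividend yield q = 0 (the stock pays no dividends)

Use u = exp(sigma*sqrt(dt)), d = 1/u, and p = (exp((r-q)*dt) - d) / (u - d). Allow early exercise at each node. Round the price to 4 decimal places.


dt = T/N = 0.250000
u = exp(sigma*sqrt(dt)) = 1.156040; d = 1/u = 0.865022
p = (exp((r-q)*dt) - d) / (u - d) = 0.510517
Discount per step: exp(-r*dt) = 0.986591
Stock lattice S(k, i) with i counting down-moves:
  k=0: S(0,0) = 8.9800
  k=1: S(1,0) = 10.3812; S(1,1) = 7.7679
  k=2: S(2,0) = 12.0011; S(2,1) = 8.9800; S(2,2) = 6.7194
Terminal payoffs V(N, i) = max(K - S_T, 0):
  V(2,0) = 0.000000; V(2,1) = 0.000000; V(2,2) = 1.800593
Backward induction: V(k, i) = exp(-r*dt) * [p * V(k+1, i) + (1-p) * V(k+1, i+1)]; then take max(V_cont, immediate exercise) for American.
  V(1,0) = exp(-r*dt) * [p*0.000000 + (1-p)*0.000000] = 0.000000; exercise = 0.000000; V(1,0) = max -> 0.000000
  V(1,1) = exp(-r*dt) * [p*0.000000 + (1-p)*1.800593] = 0.869541; exercise = 0.752100; V(1,1) = max -> 0.869541
  V(0,0) = exp(-r*dt) * [p*0.000000 + (1-p)*0.869541] = 0.419919; exercise = 0.000000; V(0,0) = max -> 0.419919

Answer: Price = V(0,0) = 0.4199


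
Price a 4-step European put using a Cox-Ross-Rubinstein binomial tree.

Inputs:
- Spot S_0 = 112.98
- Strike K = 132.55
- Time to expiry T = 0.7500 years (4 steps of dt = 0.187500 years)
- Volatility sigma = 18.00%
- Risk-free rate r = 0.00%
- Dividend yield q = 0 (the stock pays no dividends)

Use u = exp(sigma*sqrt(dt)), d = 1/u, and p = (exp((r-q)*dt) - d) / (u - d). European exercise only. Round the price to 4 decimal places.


dt = T/N = 0.187500
u = exp(sigma*sqrt(dt)) = 1.081060; d = 1/u = 0.925018
p = (exp((r-q)*dt) - d) / (u - d) = 0.480524
Discount per step: exp(-r*dt) = 1.000000
Stock lattice S(k, i) with i counting down-moves:
  k=0: S(0,0) = 112.9800
  k=1: S(1,0) = 122.1382; S(1,1) = 104.5085
  k=2: S(2,0) = 132.0387; S(2,1) = 112.9800; S(2,2) = 96.6722
  k=3: S(3,0) = 142.7418; S(3,1) = 122.1382; S(3,2) = 104.5085; S(3,3) = 89.4235
  k=4: S(4,0) = 154.3125; S(4,1) = 132.0387; S(4,2) = 112.9800; S(4,3) = 96.6722; S(4,4) = 82.7184
Terminal payoffs V(N, i) = max(K - S_T, 0):
  V(4,0) = 0.000000; V(4,1) = 0.511257; V(4,2) = 19.570000; V(4,3) = 35.877765; V(4,4) = 49.831633
Backward induction: V(k, i) = exp(-r*dt) * [p * V(k+1, i) + (1-p) * V(k+1, i+1)].
  V(3,0) = exp(-r*dt) * [p*0.000000 + (1-p)*0.511257] = 0.265586
  V(3,1) = exp(-r*dt) * [p*0.511257 + (1-p)*19.570000] = 10.411811
  V(3,2) = exp(-r*dt) * [p*19.570000 + (1-p)*35.877765] = 28.041488
  V(3,3) = exp(-r*dt) * [p*35.877765 + (1-p)*49.831633] = 43.126461
  V(2,0) = exp(-r*dt) * [p*0.265586 + (1-p)*10.411811] = 5.536303
  V(2,1) = exp(-r*dt) * [p*10.411811 + (1-p)*28.041488] = 19.570000
  V(2,2) = exp(-r*dt) * [p*28.041488 + (1-p)*43.126461] = 35.877765
  V(1,0) = exp(-r*dt) * [p*5.536303 + (1-p)*19.570000] = 12.826468
  V(1,1) = exp(-r*dt) * [p*19.570000 + (1-p)*35.877765] = 28.041488
  V(0,0) = exp(-r*dt) * [p*12.826468 + (1-p)*28.041488] = 20.730301

Answer: Price = V(0,0) = 20.7303


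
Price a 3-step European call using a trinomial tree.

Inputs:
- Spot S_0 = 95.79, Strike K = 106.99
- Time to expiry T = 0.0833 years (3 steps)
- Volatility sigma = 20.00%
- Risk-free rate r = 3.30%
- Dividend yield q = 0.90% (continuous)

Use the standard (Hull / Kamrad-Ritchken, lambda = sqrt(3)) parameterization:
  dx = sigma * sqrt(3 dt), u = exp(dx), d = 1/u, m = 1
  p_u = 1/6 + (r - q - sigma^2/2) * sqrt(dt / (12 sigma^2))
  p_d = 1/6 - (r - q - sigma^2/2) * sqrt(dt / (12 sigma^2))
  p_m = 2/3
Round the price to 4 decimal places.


dt = T/N = 0.027767; dx = sigma*sqrt(3*dt) = 0.057723
u = exp(dx) = 1.059422; d = 1/u = 0.943911
p_u = 0.167629, p_m = 0.666667, p_d = 0.165705
Discount per step: exp(-r*dt) = 0.999084
Stock lattice S(k, j) with j the centered position index:
  k=0: S(0,+0) = 95.7900
  k=1: S(1,-1) = 90.4172; S(1,+0) = 95.7900; S(1,+1) = 101.4820
  k=2: S(2,-2) = 85.3458; S(2,-1) = 90.4172; S(2,+0) = 95.7900; S(2,+1) = 101.4820; S(2,+2) = 107.5123
  k=3: S(3,-3) = 80.5588; S(3,-2) = 85.3458; S(3,-1) = 90.4172; S(3,+0) = 95.7900; S(3,+1) = 101.4820; S(3,+2) = 107.5123; S(3,+3) = 113.9009
Terminal payoffs V(N, j) = max(S_T - K, 0):
  V(3,-3) = 0.000000; V(3,-2) = 0.000000; V(3,-1) = 0.000000; V(3,+0) = 0.000000; V(3,+1) = 0.000000; V(3,+2) = 0.522299; V(3,+3) = 6.910895
Backward induction: V(k, j) = exp(-r*dt) * [p_u * V(k+1, j+1) + p_m * V(k+1, j) + p_d * V(k+1, j-1)]
  V(2,-2) = exp(-r*dt) * [p_u*0.000000 + p_m*0.000000 + p_d*0.000000] = 0.000000
  V(2,-1) = exp(-r*dt) * [p_u*0.000000 + p_m*0.000000 + p_d*0.000000] = 0.000000
  V(2,+0) = exp(-r*dt) * [p_u*0.000000 + p_m*0.000000 + p_d*0.000000] = 0.000000
  V(2,+1) = exp(-r*dt) * [p_u*0.522299 + p_m*0.000000 + p_d*0.000000] = 0.087472
  V(2,+2) = exp(-r*dt) * [p_u*6.910895 + p_m*0.522299 + p_d*0.000000] = 1.505284
  V(1,-1) = exp(-r*dt) * [p_u*0.000000 + p_m*0.000000 + p_d*0.000000] = 0.000000
  V(1,+0) = exp(-r*dt) * [p_u*0.087472 + p_m*0.000000 + p_d*0.000000] = 0.014649
  V(1,+1) = exp(-r*dt) * [p_u*1.505284 + p_m*0.087472 + p_d*0.000000] = 0.310359
  V(0,+0) = exp(-r*dt) * [p_u*0.310359 + p_m*0.014649 + p_d*0.000000] = 0.061735

Answer: Price = V(0,0) = 0.0617


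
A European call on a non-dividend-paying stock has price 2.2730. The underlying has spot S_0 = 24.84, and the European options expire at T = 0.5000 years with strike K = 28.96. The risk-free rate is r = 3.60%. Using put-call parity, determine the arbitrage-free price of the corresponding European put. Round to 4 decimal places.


Put-call parity: C - P = S_0 * exp(-qT) - K * exp(-rT).
S_0 * exp(-qT) = 24.8400 * 1.00000000 = 24.84000000
K * exp(-rT) = 28.9600 * 0.98216103 = 28.44338350
P = C - S*exp(-qT) + K*exp(-rT)
P = 2.2730 - 24.84000000 + 28.44338350 = 5.8764

Answer: Put price = 5.8764


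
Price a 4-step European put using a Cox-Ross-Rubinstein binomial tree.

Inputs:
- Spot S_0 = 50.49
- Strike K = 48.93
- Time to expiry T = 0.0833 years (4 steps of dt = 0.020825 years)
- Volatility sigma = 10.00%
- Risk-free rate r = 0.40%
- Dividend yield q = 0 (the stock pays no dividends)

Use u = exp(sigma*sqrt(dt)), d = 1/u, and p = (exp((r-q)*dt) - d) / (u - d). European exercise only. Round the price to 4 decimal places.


dt = T/N = 0.020825
u = exp(sigma*sqrt(dt)) = 1.014535; d = 1/u = 0.985673
p = (exp((r-q)*dt) - d) / (u - d) = 0.499279
Discount per step: exp(-r*dt) = 0.999917
Stock lattice S(k, i) with i counting down-moves:
  k=0: S(0,0) = 50.4900
  k=1: S(1,0) = 51.2239; S(1,1) = 49.7666
  k=2: S(2,0) = 51.9685; S(2,1) = 50.4900; S(2,2) = 49.0536
  k=3: S(3,0) = 52.7238; S(3,1) = 51.2239; S(3,2) = 49.7666; S(3,3) = 48.3508
  k=4: S(4,0) = 53.4902; S(4,1) = 51.9685; S(4,2) = 50.4900; S(4,3) = 49.0536; S(4,4) = 47.6581
Terminal payoffs V(N, i) = max(K - S_T, 0):
  V(4,0) = 0.000000; V(4,1) = 0.000000; V(4,2) = 0.000000; V(4,3) = 0.000000; V(4,4) = 1.271938
Backward induction: V(k, i) = exp(-r*dt) * [p * V(k+1, i) + (1-p) * V(k+1, i+1)].
  V(3,0) = exp(-r*dt) * [p*0.000000 + (1-p)*0.000000] = 0.000000
  V(3,1) = exp(-r*dt) * [p*0.000000 + (1-p)*0.000000] = 0.000000
  V(3,2) = exp(-r*dt) * [p*0.000000 + (1-p)*0.000000] = 0.000000
  V(3,3) = exp(-r*dt) * [p*0.000000 + (1-p)*1.271938] = 0.636833
  V(2,0) = exp(-r*dt) * [p*0.000000 + (1-p)*0.000000] = 0.000000
  V(2,1) = exp(-r*dt) * [p*0.000000 + (1-p)*0.000000] = 0.000000
  V(2,2) = exp(-r*dt) * [p*0.000000 + (1-p)*0.636833] = 0.318850
  V(1,0) = exp(-r*dt) * [p*0.000000 + (1-p)*0.000000] = 0.000000
  V(1,1) = exp(-r*dt) * [p*0.000000 + (1-p)*0.318850] = 0.159642
  V(0,0) = exp(-r*dt) * [p*0.000000 + (1-p)*0.159642] = 0.079929

Answer: Price = V(0,0) = 0.0799


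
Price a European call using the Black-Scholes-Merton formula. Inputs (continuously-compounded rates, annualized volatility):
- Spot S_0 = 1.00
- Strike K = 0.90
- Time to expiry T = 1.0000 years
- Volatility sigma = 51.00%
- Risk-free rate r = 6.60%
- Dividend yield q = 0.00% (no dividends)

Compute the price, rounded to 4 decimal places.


Answer: Price = 0.2743

Derivation:
d1 = (ln(S/K) + (r - q + 0.5*sigma^2) * T) / (sigma * sqrt(T)) = 0.59100101
d2 = d1 - sigma * sqrt(T) = 0.08100101
exp(-rT) = 0.93613086; exp(-qT) = 1.00000000
C = S_0 * exp(-qT) * N(d1) - K * exp(-rT) * N(d2)
N(d1) = 0.72274013; N(d2) = 0.53227943
C = 1.0000 * 1.00000000 * 0.72274013 - 0.9000 * 0.93613086 * 0.53227943 = 0.2743


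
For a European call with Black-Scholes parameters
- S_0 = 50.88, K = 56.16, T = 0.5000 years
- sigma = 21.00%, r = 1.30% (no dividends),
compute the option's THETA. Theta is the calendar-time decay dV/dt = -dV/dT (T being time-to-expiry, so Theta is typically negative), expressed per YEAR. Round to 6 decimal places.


Answer: Theta = -2.772012

Derivation:
d1 = -0.5468955147; d2 = -0.6953879388
phi(d1) = 0.3435282651; exp(-qT) = 1.0000000000; exp(-rT) = 0.9935210793
Theta = -S*exp(-qT)*phi(d1)*sigma/(2*sqrt(T)) - r*K*exp(-rT)*N(d2) + q*S*exp(-qT)*N(d1)
N(d1) = 0.2922252587; N(d2) = 0.2434061086; sqrt(T) = 0.7071067812
Term 1 = -50.8800 * 1.0000000000 * 0.3435282651 * 0.2100 / (2 * 0.7071067812) = -2.5954572241
Term 2 = -0.0130 * 56.1600 * 0.9935210793 * 0.2434061086 = -0.1765545891
Term 3 = 0 (no dividend yield, q = 0)
Theta = -2.5954572241 + (-0.1765545891) + (0.0000000000) = -2.772012


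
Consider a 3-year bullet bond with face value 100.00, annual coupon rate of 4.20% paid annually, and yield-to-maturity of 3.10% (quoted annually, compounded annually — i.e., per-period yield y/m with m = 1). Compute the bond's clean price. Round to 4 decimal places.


Answer: Price = 103.1055

Derivation:
Coupon per period c = face * coupon_rate / m = 4.200000
Periods per year m = 1; per-period yield y/m = 0.031000
Number of cashflows N = 3
Cashflows (t years, CF_t, discount factor 1/(1+y/m)^(m*t), PV):
  t = 1.0000: CF_t = 4.200000, DF = 0.969932, PV = 4.073715
  t = 2.0000: CF_t = 4.200000, DF = 0.940768, PV = 3.951227
  t = 3.0000: CF_t = 104.200000, DF = 0.912481, PV = 95.080558
Price P = sum_t PV_t = 103.105500


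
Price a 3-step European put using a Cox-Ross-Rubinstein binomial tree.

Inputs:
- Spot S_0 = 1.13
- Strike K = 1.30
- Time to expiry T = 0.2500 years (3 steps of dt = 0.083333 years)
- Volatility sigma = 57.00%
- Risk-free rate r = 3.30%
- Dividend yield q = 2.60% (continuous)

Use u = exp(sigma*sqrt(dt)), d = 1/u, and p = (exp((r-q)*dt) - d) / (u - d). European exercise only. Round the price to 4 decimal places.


dt = T/N = 0.083333
u = exp(sigma*sqrt(dt)) = 1.178856; d = 1/u = 0.848280
p = (exp((r-q)*dt) - d) / (u - d) = 0.460721
Discount per step: exp(-r*dt) = 0.997254
Stock lattice S(k, i) with i counting down-moves:
  k=0: S(0,0) = 1.1300
  k=1: S(1,0) = 1.3321; S(1,1) = 0.9586
  k=2: S(2,0) = 1.5704; S(2,1) = 1.1300; S(2,2) = 0.8131
  k=3: S(3,0) = 1.8512; S(3,1) = 1.3321; S(3,2) = 0.9586; S(3,3) = 0.6898
Terminal payoffs V(N, i) = max(K - S_T, 0):
  V(3,0) = 0.000000; V(3,1) = 0.000000; V(3,2) = 0.341444; V(3,3) = 0.610244
Backward induction: V(k, i) = exp(-r*dt) * [p * V(k+1, i) + (1-p) * V(k+1, i+1)].
  V(2,0) = exp(-r*dt) * [p*0.000000 + (1-p)*0.000000] = 0.000000
  V(2,1) = exp(-r*dt) * [p*0.000000 + (1-p)*0.341444] = 0.183628
  V(2,2) = exp(-r*dt) * [p*0.341444 + (1-p)*0.610244] = 0.485066
  V(1,0) = exp(-r*dt) * [p*0.000000 + (1-p)*0.183628] = 0.098755
  V(1,1) = exp(-r*dt) * [p*0.183628 + (1-p)*0.485066] = 0.345236
  V(0,0) = exp(-r*dt) * [p*0.098755 + (1-p)*0.345236] = 0.231041

Answer: Price = V(0,0) = 0.2310


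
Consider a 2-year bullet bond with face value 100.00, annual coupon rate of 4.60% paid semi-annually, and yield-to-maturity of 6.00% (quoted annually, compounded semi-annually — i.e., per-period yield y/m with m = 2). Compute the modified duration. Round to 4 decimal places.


Coupon per period c = face * coupon_rate / m = 2.300000
Periods per year m = 2; per-period yield y/m = 0.030000
Number of cashflows N = 4
Cashflows (t years, CF_t, discount factor 1/(1+y/m)^(m*t), PV):
  t = 0.5000: CF_t = 2.300000, DF = 0.970874, PV = 2.233010
  t = 1.0000: CF_t = 2.300000, DF = 0.942596, PV = 2.167971
  t = 1.5000: CF_t = 2.300000, DF = 0.915142, PV = 2.104826
  t = 2.0000: CF_t = 102.300000, DF = 0.888487, PV = 90.892225
Price P = sum_t PV_t = 97.398031
First compute Macaulay numerator sum_t t * PV_t:
  t * PV_t at t = 0.5000: 1.116505
  t * PV_t at t = 1.0000: 2.167971
  t * PV_t at t = 1.5000: 3.157239
  t * PV_t at t = 2.0000: 181.784450
Macaulay duration D = 188.226164 / 97.398031 = 1.932546
Modified duration = D / (1 + y/m) = 1.932546 / (1 + 0.030000) = 1.876258

Answer: Modified duration = 1.8763


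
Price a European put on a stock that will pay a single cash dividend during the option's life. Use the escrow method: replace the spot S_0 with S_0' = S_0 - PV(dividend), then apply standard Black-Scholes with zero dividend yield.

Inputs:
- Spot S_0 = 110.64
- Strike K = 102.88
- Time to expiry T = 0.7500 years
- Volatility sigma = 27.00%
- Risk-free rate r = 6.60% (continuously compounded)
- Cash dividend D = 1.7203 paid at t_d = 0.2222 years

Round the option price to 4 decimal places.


Answer: Price = 5.0905

Derivation:
PV(D) = D * exp(-r * t_d) = 1.7203 * 0.98544181 = 1.69525555
S_0' = S_0 - PV(D) = 110.6400 - 1.69525555 = 108.94474445
d1 = (ln(S_0'/K) + (r + sigma^2/2)*T) / (sigma*sqrt(T)) = 0.57356568
d2 = d1 - sigma*sqrt(T) = 0.33973882
exp(-rT) = 0.95170516
N(-d1) = 0.28313087; N(-d2) = 0.36702661
P = K * exp(-rT) * N(-d2) - S_0' * N(-d1) = 102.8800 * 0.95170516 * 0.36702661 - 108.94474445 * 0.28313087 = 5.0905


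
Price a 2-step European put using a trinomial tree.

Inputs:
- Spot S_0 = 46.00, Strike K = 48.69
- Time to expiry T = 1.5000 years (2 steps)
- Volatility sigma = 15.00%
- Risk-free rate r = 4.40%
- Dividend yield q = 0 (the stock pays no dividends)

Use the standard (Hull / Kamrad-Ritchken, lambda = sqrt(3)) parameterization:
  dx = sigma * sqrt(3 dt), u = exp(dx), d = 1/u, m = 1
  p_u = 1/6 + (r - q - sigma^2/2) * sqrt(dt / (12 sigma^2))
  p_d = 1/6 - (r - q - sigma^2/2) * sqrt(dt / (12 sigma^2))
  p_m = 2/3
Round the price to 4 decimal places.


Answer: Price = V(0,0) = 3.1447

Derivation:
dt = T/N = 0.750000; dx = sigma*sqrt(3*dt) = 0.225000
u = exp(dx) = 1.252323; d = 1/u = 0.798516
p_u = 0.221250, p_m = 0.666667, p_d = 0.112083
Discount per step: exp(-r*dt) = 0.967539
Stock lattice S(k, j) with j the centered position index:
  k=0: S(0,+0) = 46.0000
  k=1: S(1,-1) = 36.7317; S(1,+0) = 46.0000; S(1,+1) = 57.6068
  k=2: S(2,-2) = 29.3309; S(2,-1) = 36.7317; S(2,+0) = 46.0000; S(2,+1) = 57.6068; S(2,+2) = 72.1424
Terminal payoffs V(N, j) = max(K - S_T, 0):
  V(2,-2) = 19.359105; V(2,-1) = 11.958254; V(2,+0) = 2.690000; V(2,+1) = 0.000000; V(2,+2) = 0.000000
Backward induction: V(k, j) = exp(-r*dt) * [p_u * V(k+1, j+1) + p_m * V(k+1, j) + p_d * V(k+1, j-1)]
  V(1,-1) = exp(-r*dt) * [p_u*2.690000 + p_m*11.958254 + p_d*19.359105] = 10.388621
  V(1,+0) = exp(-r*dt) * [p_u*0.000000 + p_m*2.690000 + p_d*11.958254] = 3.031931
  V(1,+1) = exp(-r*dt) * [p_u*0.000000 + p_m*0.000000 + p_d*2.690000] = 0.291717
  V(0,+0) = exp(-r*dt) * [p_u*0.291717 + p_m*3.031931 + p_d*10.388621] = 3.144714


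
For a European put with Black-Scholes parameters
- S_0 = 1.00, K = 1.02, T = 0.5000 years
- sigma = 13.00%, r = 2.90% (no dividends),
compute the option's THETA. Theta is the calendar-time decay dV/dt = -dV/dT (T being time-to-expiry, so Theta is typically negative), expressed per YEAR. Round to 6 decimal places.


Answer: Theta = -0.020889

Derivation:
d1 = -0.0117230395; d2 = -0.1036469211
phi(d1) = 0.3989148681; exp(-qT) = 1.0000000000; exp(-rT) = 0.9856046187
Theta = -S*exp(-qT)*phi(d1)*sigma/(2*sqrt(T)) + r*K*exp(-rT)*N(-d2) - q*S*exp(-qT)*N(-d1)
N(-d1) = 0.5046767090; N(-d2) = 0.5412752247; sqrt(T) = 0.7071067812
Term 1 = -1.0000 * 1.0000000000 * 0.3989148681 * 0.1300 / (2 * 0.7071067812) = -0.0366698031
Term 2 = 0.0290 * 1.0200 * 0.9856046187 * 0.5412752247 = 0.0157804378
Term 3 = 0 (no dividend yield, q = 0)
Theta = -0.0366698031 + (0.0157804378) + (0.0000000000) = -0.020889


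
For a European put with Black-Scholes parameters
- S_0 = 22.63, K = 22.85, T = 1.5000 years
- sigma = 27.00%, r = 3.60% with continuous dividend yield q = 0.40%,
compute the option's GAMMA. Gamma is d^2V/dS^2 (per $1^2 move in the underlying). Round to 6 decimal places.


d1 = 0.2812387464; d2 = -0.0494423689
phi(d1) = 0.3834729676; exp(-qT) = 0.9940179641; exp(-rT) = 0.9474321065
Gamma = exp(-qT) * phi(d1) / (S * sigma * sqrt(T)) = 0.9940179641 * 0.3834729676 / (22.6300 * 0.2700 * 1.2247448714) = 0.050937

Answer: Gamma = 0.050937


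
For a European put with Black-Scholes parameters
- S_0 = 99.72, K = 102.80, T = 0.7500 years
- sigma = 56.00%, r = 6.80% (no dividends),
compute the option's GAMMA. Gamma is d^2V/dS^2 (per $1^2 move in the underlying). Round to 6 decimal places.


d1 = 0.2849242252; d2 = -0.2000500009
phi(d1) = 0.3830731023; exp(-qT) = 1.0000000000; exp(-rT) = 0.9502786705
Gamma = exp(-qT) * phi(d1) / (S * sigma * sqrt(T)) = 1.0000000000 * 0.3830731023 / (99.7200 * 0.5600 * 0.8660254038) = 0.007921

Answer: Gamma = 0.007921


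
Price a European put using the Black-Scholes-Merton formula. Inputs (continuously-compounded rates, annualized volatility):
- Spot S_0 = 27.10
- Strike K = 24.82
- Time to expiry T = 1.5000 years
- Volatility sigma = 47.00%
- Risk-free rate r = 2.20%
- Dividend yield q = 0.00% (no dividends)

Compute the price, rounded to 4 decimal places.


Answer: Price = 4.3697

Derivation:
d1 = (ln(S/K) + (r - q + 0.5*sigma^2) * T) / (sigma * sqrt(T)) = 0.49781788
d2 = d1 - sigma * sqrt(T) = -0.07781221
exp(-rT) = 0.96753856; exp(-qT) = 1.00000000
P = K * exp(-rT) * N(-d2) - S_0 * exp(-qT) * N(-d1)
N(-d1) = 0.30930621; N(-d2) = 0.53101128
P = 24.8200 * 0.96753856 * 0.53101128 - 27.1000 * 1.00000000 * 0.30930621 = 4.3697


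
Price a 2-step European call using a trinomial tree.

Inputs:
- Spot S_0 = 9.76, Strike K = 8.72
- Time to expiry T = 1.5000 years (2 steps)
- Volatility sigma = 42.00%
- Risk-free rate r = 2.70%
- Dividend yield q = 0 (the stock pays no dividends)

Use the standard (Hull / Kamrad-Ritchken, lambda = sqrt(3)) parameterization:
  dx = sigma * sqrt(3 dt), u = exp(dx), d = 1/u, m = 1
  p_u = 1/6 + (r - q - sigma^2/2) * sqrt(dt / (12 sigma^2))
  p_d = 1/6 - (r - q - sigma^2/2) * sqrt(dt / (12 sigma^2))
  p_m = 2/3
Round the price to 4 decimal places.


dt = T/N = 0.750000; dx = sigma*sqrt(3*dt) = 0.630000
u = exp(dx) = 1.877611; d = 1/u = 0.532592
p_u = 0.130238, p_m = 0.666667, p_d = 0.203095
Discount per step: exp(-r*dt) = 0.979954
Stock lattice S(k, j) with j the centered position index:
  k=0: S(0,+0) = 9.7600
  k=1: S(1,-1) = 5.1981; S(1,+0) = 9.7600; S(1,+1) = 18.3255
  k=2: S(2,-2) = 2.7685; S(2,-1) = 5.1981; S(2,+0) = 9.7600; S(2,+1) = 18.3255; S(2,+2) = 34.4081
Terminal payoffs V(N, j) = max(S_T - K, 0):
  V(2,-2) = 0.000000; V(2,-1) = 0.000000; V(2,+0) = 1.040000; V(2,+1) = 9.605479; V(2,+2) = 25.688114
Backward induction: V(k, j) = exp(-r*dt) * [p_u * V(k+1, j+1) + p_m * V(k+1, j) + p_d * V(k+1, j-1)]
  V(1,-1) = exp(-r*dt) * [p_u*1.040000 + p_m*0.000000 + p_d*0.000000] = 0.132732
  V(1,+0) = exp(-r*dt) * [p_u*9.605479 + p_m*1.040000 + p_d*0.000000] = 1.905356
  V(1,+1) = exp(-r*dt) * [p_u*25.688114 + p_m*9.605479 + p_d*1.040000] = 9.760772
  V(0,+0) = exp(-r*dt) * [p_u*9.760772 + p_m*1.905356 + p_d*0.132732] = 2.516932

Answer: Price = V(0,0) = 2.5169


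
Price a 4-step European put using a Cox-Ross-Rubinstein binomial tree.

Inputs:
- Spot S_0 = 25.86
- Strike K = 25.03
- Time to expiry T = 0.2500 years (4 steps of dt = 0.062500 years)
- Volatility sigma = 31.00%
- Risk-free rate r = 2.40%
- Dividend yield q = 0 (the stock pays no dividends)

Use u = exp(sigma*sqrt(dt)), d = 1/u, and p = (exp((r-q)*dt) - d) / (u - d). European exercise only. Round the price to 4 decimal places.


dt = T/N = 0.062500
u = exp(sigma*sqrt(dt)) = 1.080582; d = 1/u = 0.925427
p = (exp((r-q)*dt) - d) / (u - d) = 0.490310
Discount per step: exp(-r*dt) = 0.998501
Stock lattice S(k, i) with i counting down-moves:
  k=0: S(0,0) = 25.8600
  k=1: S(1,0) = 27.9439; S(1,1) = 23.9315
  k=2: S(2,0) = 30.1956; S(2,1) = 25.8600; S(2,2) = 22.1469
  k=3: S(3,0) = 32.6289; S(3,1) = 27.9439; S(3,2) = 23.9315; S(3,3) = 20.4953
  k=4: S(4,0) = 35.2582; S(4,1) = 30.1956; S(4,2) = 25.8600; S(4,3) = 22.1469; S(4,4) = 18.9669
Terminal payoffs V(N, i) = max(K - S_T, 0):
  V(4,0) = 0.000000; V(4,1) = 0.000000; V(4,2) = 0.000000; V(4,3) = 2.883104; V(4,4) = 6.063062
Backward induction: V(k, i) = exp(-r*dt) * [p * V(k+1, i) + (1-p) * V(k+1, i+1)].
  V(3,0) = exp(-r*dt) * [p*0.000000 + (1-p)*0.000000] = 0.000000
  V(3,1) = exp(-r*dt) * [p*0.000000 + (1-p)*0.000000] = 0.000000
  V(3,2) = exp(-r*dt) * [p*0.000000 + (1-p)*2.883104] = 1.467287
  V(3,3) = exp(-r*dt) * [p*2.883104 + (1-p)*6.063062] = 4.497147
  V(2,0) = exp(-r*dt) * [p*0.000000 + (1-p)*0.000000] = 0.000000
  V(2,1) = exp(-r*dt) * [p*0.000000 + (1-p)*1.467287] = 0.746741
  V(2,2) = exp(-r*dt) * [p*1.467287 + (1-p)*4.497147] = 3.007063
  V(1,0) = exp(-r*dt) * [p*0.000000 + (1-p)*0.746741] = 0.380036
  V(1,1) = exp(-r*dt) * [p*0.746741 + (1-p)*3.007063] = 1.895959
  V(0,0) = exp(-r*dt) * [p*0.380036 + (1-p)*1.895959] = 1.150960

Answer: Price = V(0,0) = 1.1510


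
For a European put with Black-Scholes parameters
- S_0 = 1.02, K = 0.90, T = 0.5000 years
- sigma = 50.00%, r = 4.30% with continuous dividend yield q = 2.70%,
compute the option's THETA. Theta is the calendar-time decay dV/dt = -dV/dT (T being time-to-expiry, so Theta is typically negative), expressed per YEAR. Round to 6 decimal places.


Answer: Theta = -0.113727

Derivation:
d1 = 0.5534189408; d2 = 0.1998655503
phi(d1) = 0.3422975828; exp(-qT) = 0.9865907163; exp(-rT) = 0.9787294775
Theta = -S*exp(-qT)*phi(d1)*sigma/(2*sqrt(T)) + r*K*exp(-rT)*N(-d2) - q*S*exp(-qT)*N(-d1)
N(-d1) = 0.2899882860; N(-d2) = 0.4207928669; sqrt(T) = 0.7071067812
Term 1 = -1.0200 * 0.9865907163 * 0.3422975828 * 0.5000 / (2 * 0.7071067812) = -0.1217856266
Term 2 = 0.0430 * 0.9000 * 0.9787294775 * 0.4207928669 = 0.0159383002
Term 3 = -0.0270 * 1.0200 * 0.9865907163 * 0.2899882860 = -0.0078791871
Theta = -0.1217856266 + (0.0159383002) + (-0.0078791871) = -0.113727


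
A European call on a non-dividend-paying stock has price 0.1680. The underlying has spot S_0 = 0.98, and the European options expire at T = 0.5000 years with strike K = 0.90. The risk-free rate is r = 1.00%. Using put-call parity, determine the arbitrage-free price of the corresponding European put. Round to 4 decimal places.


Answer: Put price = 0.0835

Derivation:
Put-call parity: C - P = S_0 * exp(-qT) - K * exp(-rT).
S_0 * exp(-qT) = 0.9800 * 1.00000000 = 0.98000000
K * exp(-rT) = 0.9000 * 0.99501248 = 0.89551123
P = C - S*exp(-qT) + K*exp(-rT)
P = 0.1680 - 0.98000000 + 0.89551123 = 0.0835


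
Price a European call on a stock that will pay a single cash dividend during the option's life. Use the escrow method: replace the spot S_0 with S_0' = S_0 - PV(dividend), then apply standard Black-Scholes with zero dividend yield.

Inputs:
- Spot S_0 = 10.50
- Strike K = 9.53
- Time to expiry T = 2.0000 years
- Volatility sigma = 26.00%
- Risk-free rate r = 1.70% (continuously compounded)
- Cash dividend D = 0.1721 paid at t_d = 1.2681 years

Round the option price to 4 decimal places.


PV(D) = D * exp(-r * t_d) = 0.1721 * 0.97867301 = 0.16842962
S_0' = S_0 - PV(D) = 10.5000 - 0.16842962 = 10.33157038
d1 = (ln(S_0'/K) + (r + sigma^2/2)*T) / (sigma*sqrt(T)) = 0.49595266
d2 = d1 - sigma*sqrt(T) = 0.12825714
exp(-rT) = 0.96657150
N(d1) = 0.69003609; N(d2) = 0.55102726
C = S_0' * N(d1) - K * exp(-rT) * N(d2) = 10.33157038 * 0.69003609 - 9.5300 * 0.96657150 * 0.55102726 = 2.0534

Answer: Price = 2.0534


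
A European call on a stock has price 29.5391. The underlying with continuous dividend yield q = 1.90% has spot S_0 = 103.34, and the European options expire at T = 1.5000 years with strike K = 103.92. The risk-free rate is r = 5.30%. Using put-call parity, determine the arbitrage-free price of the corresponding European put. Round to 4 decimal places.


Put-call parity: C - P = S_0 * exp(-qT) - K * exp(-rT).
S_0 * exp(-qT) = 103.3400 * 0.97190229 = 100.43638308
K * exp(-rT) = 103.9200 * 0.92357802 = 95.97822784
P = C - S*exp(-qT) + K*exp(-rT)
P = 29.5391 - 100.43638308 + 95.97822784 = 25.0809

Answer: Put price = 25.0809


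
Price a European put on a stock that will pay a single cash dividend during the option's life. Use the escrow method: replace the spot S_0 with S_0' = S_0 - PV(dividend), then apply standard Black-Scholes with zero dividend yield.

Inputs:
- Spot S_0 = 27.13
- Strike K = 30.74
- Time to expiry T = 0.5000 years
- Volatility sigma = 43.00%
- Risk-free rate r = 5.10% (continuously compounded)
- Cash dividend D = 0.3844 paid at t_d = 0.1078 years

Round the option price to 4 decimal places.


PV(D) = D * exp(-r * t_d) = 0.3844 * 0.99451729 = 0.38229244
S_0' = S_0 - PV(D) = 27.1300 - 0.38229244 = 26.74770756
d1 = (ln(S_0'/K) + (r + sigma^2/2)*T) / (sigma*sqrt(T)) = -0.22164005
d2 = d1 - sigma*sqrt(T) = -0.52569596
exp(-rT) = 0.97482238
N(-d1) = 0.58770295; N(-d2) = 0.70045027
P = K * exp(-rT) * N(-d2) - S_0' * N(-d1) = 30.7400 * 0.97482238 * 0.70045027 - 26.74770756 * 0.58770295 = 5.2700

Answer: Price = 5.2700


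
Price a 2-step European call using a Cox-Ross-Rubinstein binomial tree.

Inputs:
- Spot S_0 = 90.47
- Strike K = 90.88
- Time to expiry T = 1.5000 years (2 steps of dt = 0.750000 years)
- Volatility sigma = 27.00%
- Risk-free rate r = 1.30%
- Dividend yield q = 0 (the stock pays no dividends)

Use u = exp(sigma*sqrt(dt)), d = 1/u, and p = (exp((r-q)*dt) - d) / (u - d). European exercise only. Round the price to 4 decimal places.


dt = T/N = 0.750000
u = exp(sigma*sqrt(dt)) = 1.263426; d = 1/u = 0.791499
p = (exp((r-q)*dt) - d) / (u - d) = 0.462569
Discount per step: exp(-r*dt) = 0.990297
Stock lattice S(k, i) with i counting down-moves:
  k=0: S(0,0) = 90.4700
  k=1: S(1,0) = 114.3021; S(1,1) = 71.6069
  k=2: S(2,0) = 144.4122; S(2,1) = 90.4700; S(2,2) = 56.6768
Terminal payoffs V(N, i) = max(S_T - K, 0):
  V(2,0) = 53.532245; V(2,1) = 0.000000; V(2,2) = 0.000000
Backward induction: V(k, i) = exp(-r*dt) * [p * V(k+1, i) + (1-p) * V(k+1, i+1)].
  V(1,0) = exp(-r*dt) * [p*53.532245 + (1-p)*0.000000] = 24.522108
  V(1,1) = exp(-r*dt) * [p*0.000000 + (1-p)*0.000000] = 0.000000
  V(0,0) = exp(-r*dt) * [p*24.522108 + (1-p)*0.000000] = 11.233114

Answer: Price = V(0,0) = 11.2331


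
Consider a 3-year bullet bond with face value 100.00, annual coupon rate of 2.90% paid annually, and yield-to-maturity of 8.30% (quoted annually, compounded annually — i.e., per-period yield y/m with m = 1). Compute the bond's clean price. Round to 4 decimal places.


Coupon per period c = face * coupon_rate / m = 2.900000
Periods per year m = 1; per-period yield y/m = 0.083000
Number of cashflows N = 3
Cashflows (t years, CF_t, discount factor 1/(1+y/m)^(m*t), PV):
  t = 1.0000: CF_t = 2.900000, DF = 0.923361, PV = 2.677747
  t = 2.0000: CF_t = 2.900000, DF = 0.852596, PV = 2.472527
  t = 3.0000: CF_t = 102.900000, DF = 0.787254, PV = 81.008391
Price P = sum_t PV_t = 86.158665

Answer: Price = 86.1587


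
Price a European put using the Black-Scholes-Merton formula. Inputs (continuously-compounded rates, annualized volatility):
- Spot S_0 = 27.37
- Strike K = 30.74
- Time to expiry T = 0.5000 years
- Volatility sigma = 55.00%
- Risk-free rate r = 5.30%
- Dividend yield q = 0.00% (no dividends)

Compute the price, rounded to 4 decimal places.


d1 = (ln(S/K) + (r - q + 0.5*sigma^2) * T) / (sigma * sqrt(T)) = -0.03597815
d2 = d1 - sigma * sqrt(T) = -0.42488688
exp(-rT) = 0.97384804; exp(-qT) = 1.00000000
P = K * exp(-rT) * N(-d2) - S_0 * exp(-qT) * N(-d1)
N(-d1) = 0.51435011; N(-d2) = 0.66454043
P = 30.7400 * 0.97384804 * 0.66454043 - 27.3700 * 1.00000000 * 0.51435011 = 5.8160

Answer: Price = 5.8160


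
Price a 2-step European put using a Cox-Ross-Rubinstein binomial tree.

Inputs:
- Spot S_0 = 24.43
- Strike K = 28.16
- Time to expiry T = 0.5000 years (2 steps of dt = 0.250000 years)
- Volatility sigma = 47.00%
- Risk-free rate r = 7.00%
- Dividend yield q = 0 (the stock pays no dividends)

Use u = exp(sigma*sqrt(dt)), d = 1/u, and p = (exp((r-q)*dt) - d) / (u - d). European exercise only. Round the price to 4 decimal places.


Answer: Price = V(0,0) = 5.1799

Derivation:
dt = T/N = 0.250000
u = exp(sigma*sqrt(dt)) = 1.264909; d = 1/u = 0.790571
p = (exp((r-q)*dt) - d) / (u - d) = 0.478737
Discount per step: exp(-r*dt) = 0.982652
Stock lattice S(k, i) with i counting down-moves:
  k=0: S(0,0) = 24.4300
  k=1: S(1,0) = 30.9017; S(1,1) = 19.3136
  k=2: S(2,0) = 39.0879; S(2,1) = 24.4300; S(2,2) = 15.2688
Terminal payoffs V(N, i) = max(K - S_T, 0):
  V(2,0) = 0.000000; V(2,1) = 3.730000; V(2,2) = 12.891195
Backward induction: V(k, i) = exp(-r*dt) * [p * V(k+1, i) + (1-p) * V(k+1, i+1)].
  V(1,0) = exp(-r*dt) * [p*0.000000 + (1-p)*3.730000] = 1.910581
  V(1,1) = exp(-r*dt) * [p*3.730000 + (1-p)*12.891195] = 8.357841
  V(0,0) = exp(-r*dt) * [p*1.910581 + (1-p)*8.357841] = 5.179853
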